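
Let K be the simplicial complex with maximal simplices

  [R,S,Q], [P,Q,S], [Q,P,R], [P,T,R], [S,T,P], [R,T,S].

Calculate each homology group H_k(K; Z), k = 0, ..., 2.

H_0 ≅ Z,  H_1 = 0,  H_2 ≅ Z.

Take the total order P < Q < R < S < T on the vertex set. Then K (dimension 2) consists of the simplices:

  0-simplices (5): P, Q, R, S, T
  1-simplices (9): PQ, PR, PS, PT, QR, QS, RS, RT, ST
  2-simplices (6): PQR, PQS, PRT, PST, QRS, RST

Hence C_0 ≅ Z^5, C_1 ≅ Z^9, C_2 ≅ Z^6.

The boundary map ∂_1: C_1 → C_0 maps an edge to its endpoints' difference, ∂[p,q] = q − p. For instance
  ∂PS = S − P.
As a 5×9 matrix over Z this has rank 4, with invariant factors (1,1,1,1).

Boundary ∂_2: C_2 → C_1 acts by ∂[p,q,r] = [q,r] − [p,r] + [p,q]. For instance
  ∂PQS = QS − PS + PQ,
  ∂PQR = QR − PR + PQ.
The resulting 9×6 matrix has rank 5, and its Smith normal form has invariant factors (1,1,1,1,1).

Computing H_k = (kernel of ∂_k) / (image of ∂_{k+1}):

  H_0: rank C_0 − rank ∂_1 = 5 − 4 = 1, and the invariant factors of ∂_1 are all 1, so H_0 ≅ Z.
  H_1: rank ker ∂_1 − rank ∂_2 = (9 − 4) − 5 = 0, and the invariant factors of ∂_2 are all 1, so H_1 ≅ 0.
  H_2: rank ker ∂_2 − rank ∂_3 = (6 − 5) − 0 = 1, and there is no ∂_3, so H_2 ≅ Z.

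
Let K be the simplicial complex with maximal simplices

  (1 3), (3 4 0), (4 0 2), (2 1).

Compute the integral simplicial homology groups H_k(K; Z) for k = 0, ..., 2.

H_0 ≅ Z,  H_1 ≅ Z,  H_2 = 0.

Take the total order 0 < 1 < 2 < 3 < 4 on the vertex set. Then K (dimension 2) consists of the simplices:

  0-simplices (5): [0], [1], [2], [3], [4]
  1-simplices (7): [0,2], [0,3], [0,4], [1,2], [1,3], [2,4], [3,4]
  2-simplices (2): [0,2,4], [0,3,4]

Hence C_0 ≅ Z^5, C_1 ≅ Z^7, C_2 ≅ Z^2.

∂_1: C_1 → C_0 maps an edge to its endpoints' difference, ∂[p,q] = q − p. For instance
  ∂[0,3] = [3] − [0].
The 5×7 boundary matrix has rank 4 and Smith normal form diag(1,1,1,1).

Boundary ∂_2: C_2 → C_1 acts by ∂[p,q,r] = [q,r] − [p,r] + [p,q]. For instance
  ∂[0,2,4] = [2,4] − [0,4] + [0,2],
  ∂[0,3,4] = [3,4] − [0,4] + [0,3].
The 7×2 boundary matrix has rank 2 and Smith normal form diag(1,1).

Computing H_k = (kernel of ∂_k) / (image of ∂_{k+1}):

  H_0: rank C_0 − rank ∂_1 = 5 − 4 = 1, and the invariant factors of ∂_1 are all 1, so H_0 = Z.
  H_1: rank ker ∂_1 − rank ∂_2 = (7 − 4) − 2 = 1, and the invariant factors of ∂_2 are all 1, so H_1 = Z.
  H_2: rank ker ∂_2 − rank ∂_3 = (2 − 2) − 0 = 0, and there is no ∂_3, so H_2 = 0.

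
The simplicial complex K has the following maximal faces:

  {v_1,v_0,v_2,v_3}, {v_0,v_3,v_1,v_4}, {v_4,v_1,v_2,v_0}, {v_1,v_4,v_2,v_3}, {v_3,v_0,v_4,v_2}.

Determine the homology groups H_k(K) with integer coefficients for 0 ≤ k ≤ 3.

Order the vertices as v_0 < v_1 < v_2 < v_3 < v_4. Listing each simplex with vertices in this order, K has dimension 3 with simplices:

  0-simplices (5): [v_0], [v_1], [v_2], [v_3], [v_4]
  1-simplices (10): [v_0,v_1], [v_0,v_2], [v_0,v_3], [v_0,v_4], [v_1,v_2], [v_1,v_3], [v_1,v_4], [v_2,v_3], [v_2,v_4], [v_3,v_4]
  2-simplices (10): [v_0,v_1,v_2], [v_0,v_1,v_3], [v_0,v_1,v_4], [v_0,v_2,v_3], [v_0,v_2,v_4], [v_0,v_3,v_4], [v_1,v_2,v_3], [v_1,v_2,v_4], [v_1,v_3,v_4], [v_2,v_3,v_4]
  3-simplices (5): [v_0,v_1,v_2,v_3], [v_0,v_1,v_2,v_4], [v_0,v_1,v_3,v_4], [v_0,v_2,v_3,v_4], [v_1,v_2,v_3,v_4]

giving chain groups C_0 ≅ Z^5, C_1 ≅ Z^10, C_2 ≅ Z^10, C_3 ≅ Z^5.

Boundary ∂_1: C_1 → C_0 sends each edge [p,q] (with p < q) to q − p. For instance
  ∂[v_2,v_3] = [v_3] − [v_2].
As a 5×10 matrix over Z this has rank 4, with invariant factors (1,1,1,1).

The boundary map ∂_2: C_2 → C_1 acts by ∂[p,q,r] = [q,r] − [p,r] + [p,q]. For instance
  ∂[v_0,v_3,v_4] = [v_3,v_4] − [v_0,v_4] + [v_0,v_3],
  ∂[v_0,v_1,v_4] = [v_1,v_4] − [v_0,v_4] + [v_0,v_1].
The resulting 10×10 matrix has rank 6, and its Smith normal form has invariant factors (1,1,1,1,1,1).

The boundary map ∂_3: C_3 → C_2 sends each 3-simplex σ to the alternating sum Σ_i (−1)^i (σ with its i-th vertex removed). For instance
  ∂[v_1,v_2,v_3,v_4] = [v_2,v_3,v_4] − [v_1,v_3,v_4] + [v_1,v_2,v_4] − [v_1,v_2,v_3],
  ∂[v_0,v_1,v_2,v_4] = [v_1,v_2,v_4] − [v_0,v_2,v_4] + [v_0,v_1,v_4] − [v_0,v_1,v_2].
As a 10×5 matrix over Z this has rank 4, with invariant factors (1,1,1,1).

Now H_k = ker ∂_k / im ∂_{k+1}, so:

  H_0: rank C_0 − rank ∂_1 = 5 − 4 = 1, and the invariant factors of ∂_1 are all 1, so H_0 = Z.
  H_1: rank ker ∂_1 − rank ∂_2 = (10 − 4) − 6 = 0, and the invariant factors of ∂_2 are all 1, so H_1 = 0.
  H_2: rank ker ∂_2 − rank ∂_3 = (10 − 6) − 4 = 0, and the invariant factors of ∂_3 are all 1, so H_2 = 0.
  H_3: rank ker ∂_3 − rank ∂_4 = (5 − 4) − 0 = 1, and there is no ∂_4, so H_3 = Z.

H_0 ≅ Z,  H_1 = 0,  H_2 = 0,  H_3 ≅ Z.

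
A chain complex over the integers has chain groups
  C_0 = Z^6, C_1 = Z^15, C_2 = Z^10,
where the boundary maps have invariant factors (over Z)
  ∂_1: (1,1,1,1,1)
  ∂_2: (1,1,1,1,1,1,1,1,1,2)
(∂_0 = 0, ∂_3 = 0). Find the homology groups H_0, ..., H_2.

H_0 ≅ Z,  H_1 ≅ Z/2,  H_2 = 0.

H_0: b_0 = 6 − 0 − 5 = 1; torsion from ∂_1 factors > 1: none. So H_0 ≅ Z.
H_1: b_1 = 15 − 5 − 10 = 0; torsion from ∂_2 factors > 1: [2]. So H_1 ≅ Z/2.
H_2: b_2 = 10 − 10 − 0 = 0; torsion from ∂_3 factors > 1: none. So H_2 ≅ 0.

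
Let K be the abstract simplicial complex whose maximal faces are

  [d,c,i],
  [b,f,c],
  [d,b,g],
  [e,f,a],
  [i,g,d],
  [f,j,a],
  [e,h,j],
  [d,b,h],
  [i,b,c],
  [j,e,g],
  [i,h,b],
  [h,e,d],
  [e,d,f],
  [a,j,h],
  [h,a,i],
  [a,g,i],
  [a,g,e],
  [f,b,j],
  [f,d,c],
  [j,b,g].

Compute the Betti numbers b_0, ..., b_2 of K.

We work with the vertex ordering a < b < c < d < e < f < g < h < i < j. The simplices of K, each written with vertices in increasing order, are:

  0-simplices (10): a, b, c, d, e, f, g, h, i, j
  1-simplices (30): ae, af, ag, ah, ai, aj, bc, bd, bf, bg, bh, bi, bj, cd, cf, ci, de, df, dg, dh, di, ef, eg, eh, ej, fj, gi, gj, hi, hj
  2-simplices (20): aef, aeg, afj, agi, ahi, ahj, bcf, bci, bdg, bdh, bfj, bgj, bhi, cdf, cdi, def, deh, dgi, egj, ehj

giving chain groups C_0 ≅ Z^10, C_1 ≅ Z^30, C_2 ≅ Z^20.

Boundary ∂_1: C_1 → C_0 maps an edge to its endpoints' difference, ∂[p,q] = q − p. For instance
  ∂cd = d − c.
The resulting 10×30 matrix has rank 9, and its Smith normal form has invariant factors (1,1,1,1,1,1,1,1,1).

Boundary ∂_2: C_2 → C_1 acts by ∂[p,q,r] = [q,r] − [p,r] + [p,q]. For instance
  ∂cdf = df − cf + cd,
  ∂afj = fj − aj + af.
This gives a 30×20 integer matrix of rank 20; reducing to Smith normal form yields diagonal entries (1,1,1,1,1,1,1,1,1,1,1,1,1,1,1,1,1,1,1,2).

From H_k ≅ ker(∂_k) / im(∂_{k+1}) we obtain:

  H_0: rank C_0 − rank ∂_1 = 10 − 9 = 1, and the invariant factors of ∂_1 are all 1, so H_0 = Z.
  H_1: rank ker ∂_1 − rank ∂_2 = (30 − 9) − 20 = 1, and ∂_2 has invariant factor 2 > 1, so H_1 = Z ⊕ Z/2.
  H_2: rank ker ∂_2 − rank ∂_3 = (20 − 20) − 0 = 0, and there is no ∂_3, so H_2 = 0.

As a check, the Euler characteristic is 10 − 30 + 20 = 0, which agrees with 1 − 1 + 0 = 0.
(K is a triangulation of the Klein bottle.)

Hence the Betti numbers are b_0 = 1, b_1 = 1, b_2 = 0.

b_0 = 1, b_1 = 1, b_2 = 0.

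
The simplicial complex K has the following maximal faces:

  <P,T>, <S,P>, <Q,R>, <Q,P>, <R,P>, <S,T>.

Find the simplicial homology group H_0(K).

K has 5 vertices, 6 edges.
rank ∂_0 = 0, rank ∂_1 = 4 ⇒ b_0 = 5 − 0 − 4 = 1; all invariant factors of ∂_1 are 1 so no torsion. So H_0 ≅ Z.

H_0 = Z.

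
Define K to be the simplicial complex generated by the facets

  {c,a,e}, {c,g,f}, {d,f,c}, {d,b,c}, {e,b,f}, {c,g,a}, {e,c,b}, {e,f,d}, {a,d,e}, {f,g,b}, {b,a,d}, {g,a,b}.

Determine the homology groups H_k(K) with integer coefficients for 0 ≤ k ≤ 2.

H_0 = Z,  H_1 = Z/2,  H_2 = 0.

We work with the vertex ordering a < b < c < d < e < f < g. The simplices of K, each written with vertices in increasing order, are:

  0-simplices (7): a, b, c, d, e, f, g
  1-simplices (18): ab, ac, ad, ae, ag, bc, bd, be, bf, bg, cd, ce, cf, cg, de, df, ef, fg
  2-simplices (12): abd, abg, ace, acg, ade, bcd, bce, bef, bfg, cdf, cfg, def

so the chain groups are C_0 ≅ Z^7, C_1 ≅ Z^18, C_2 ≅ Z^12.

Boundary ∂_1: C_1 → C_0 maps an edge to its endpoints' difference, ∂[p,q] = q − p. For instance
  ∂be = e − b.
The 7×18 boundary matrix has rank 6 and Smith normal form diag(1,1,1,1,1,1).

∂_2: C_2 → C_1 maps a triangle to the signed sum of its edges. For instance
  ∂ace = ce − ae + ac,
  ∂ade = de − ae + ad.
This gives a 18×12 integer matrix of rank 12; reducing to Smith normal form yields diagonal entries (1,1,1,1,1,1,1,1,1,1,1,2).

Computing H_k = (kernel of ∂_k) / (image of ∂_{k+1}):

  H_0: rank C_0 − rank ∂_1 = 7 − 6 = 1, and the invariant factors of ∂_1 are all 1, so H_0 = Z.
  H_1: rank ker ∂_1 − rank ∂_2 = (18 − 6) − 12 = 0, and ∂_2 has invariant factor 2 > 1, so H_1 = Z/2.
  H_2: rank ker ∂_2 − rank ∂_3 = (12 − 12) − 0 = 0, and there is no ∂_3, so H_2 = 0.

(K is a triangulation of the real projective plane RP^2.)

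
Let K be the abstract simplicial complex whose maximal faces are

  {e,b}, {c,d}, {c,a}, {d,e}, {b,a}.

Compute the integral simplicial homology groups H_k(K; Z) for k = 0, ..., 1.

H_0 = Z,  H_1 = Z.

Take the total order a < b < c < d < e on the vertex set. Then K (dimension 1) consists of the simplices:

  0-simplices (5): a, b, c, d, e
  1-simplices (5): ab, ac, be, cd, de

so the chain groups are C_0 ≅ Z^5, C_1 ≅ Z^5.

∂_1: C_1 → C_0 sends each edge [p,q] (with p < q) to q − p.
The resulting 5×5 matrix has rank 4, and its Smith normal form has invariant factors (1,1,1,1).

From H_k ≅ ker(∂_k) / im(∂_{k+1}) we obtain:

  H_0: rank C_0 − rank ∂_1 = 5 − 4 = 1, and the invariant factors of ∂_1 are all 1, so H_0 ≅ Z.
  H_1: rank ker ∂_1 − rank ∂_2 = (5 − 4) − 0 = 1, and there is no ∂_2, so H_1 ≅ Z.

As a check, the Euler characteristic is 5 − 5 = 0, which agrees with 1 − 1 = 0.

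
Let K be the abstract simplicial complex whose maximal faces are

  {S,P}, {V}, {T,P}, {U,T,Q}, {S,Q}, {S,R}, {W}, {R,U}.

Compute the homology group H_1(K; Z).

Take the total order P < Q < R < S < T < U < V < W on the vertex set. Then K (dimension 2) consists of the simplices:

  0-simplices (8): P, Q, R, S, T, U, V, W
  1-simplices (8): PS, PT, QS, QT, QU, RS, RU, TU
  2-simplices (1): QTU

Hence C_0 ≅ Z^8, C_1 ≅ Z^8, C_2 ≅ Z^1.

Boundary ∂_1: C_1 → C_0 maps an edge to its endpoints' difference, ∂[p,q] = q − p.
As a 8×8 matrix over Z this has rank 5, with invariant factors (1,1,1,1,1).

Boundary ∂_2: C_2 → C_1 sends each 2-simplex [p,q,r] to [q,r] − [p,r] + [p,q]. For instance
  ∂QTU = TU − QU + QT.
The 8×1 boundary matrix has rank 1 and Smith normal form diag(1).

Computing H_k = (kernel of ∂_k) / (image of ∂_{k+1}):

  H_1: rank ker ∂_1 − rank ∂_2 = (8 − 5) − 1 = 2, and the invariant factors of ∂_2 are all 1, so H_1 ≅ Z^2.

H_1 ≅ Z^2.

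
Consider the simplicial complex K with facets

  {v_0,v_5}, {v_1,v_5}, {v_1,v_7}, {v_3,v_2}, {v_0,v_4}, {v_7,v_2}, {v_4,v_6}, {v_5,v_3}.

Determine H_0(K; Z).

H_0 = Z.

We work with the vertex ordering v_0 < v_1 < v_2 < v_3 < v_4 < v_5 < v_6 < v_7. The simplices of K, each written with vertices in increasing order, are:

  0-simplices (8): [v_0], [v_1], [v_2], [v_3], [v_4], [v_5], [v_6], [v_7]
  1-simplices (8): [v_0,v_4], [v_0,v_5], [v_1,v_5], [v_1,v_7], [v_2,v_3], [v_2,v_7], [v_3,v_5], [v_4,v_6]

so the chain groups are C_0 ≅ Z^8, C_1 ≅ Z^8.

∂_1: C_1 → C_0 sends each edge [p,q] (with p < q) to q − p.
This gives a 8×8 integer matrix of rank 7; reducing to Smith normal form yields diagonal entries (1,1,1,1,1,1,1).

Computing H_k = (kernel of ∂_k) / (image of ∂_{k+1}):

  H_0: rank C_0 − rank ∂_1 = 8 − 7 = 1, and the invariant factors of ∂_1 are all 1, so H_0 ≅ Z.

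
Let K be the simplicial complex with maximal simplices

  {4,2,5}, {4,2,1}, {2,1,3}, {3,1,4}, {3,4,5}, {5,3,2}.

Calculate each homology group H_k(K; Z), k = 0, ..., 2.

Order the vertices as 1 < 2 < 3 < 4 < 5. Listing each simplex with vertices in this order, K has dimension 2 with simplices:

  0-simplices (5): [1], [2], [3], [4], [5]
  1-simplices (9): [1,2], [1,3], [1,4], [2,3], [2,4], [2,5], [3,4], [3,5], [4,5]
  2-simplices (6): [1,2,3], [1,2,4], [1,3,4], [2,3,5], [2,4,5], [3,4,5]

giving chain groups C_0 ≅ Z^5, C_1 ≅ Z^9, C_2 ≅ Z^6.

∂_1: C_1 → C_0 is given by ∂[p,q] = [q] − [p].
As a 5×9 matrix over Z this has rank 4, with invariant factors (1,1,1,1).

∂_2: C_2 → C_1 acts by ∂[p,q,r] = [q,r] − [p,r] + [p,q]. For instance
  ∂[2,4,5] = [4,5] − [2,5] + [2,4],
  ∂[3,4,5] = [4,5] − [3,5] + [3,4].
As a 9×6 matrix over Z this has rank 5, with invariant factors (1,1,1,1,1).

Computing H_k = (kernel of ∂_k) / (image of ∂_{k+1}):

  H_0: rank C_0 − rank ∂_1 = 5 − 4 = 1, and the invariant factors of ∂_1 are all 1, so H_0 ≅ Z.
  H_1: rank ker ∂_1 − rank ∂_2 = (9 − 4) − 5 = 0, and the invariant factors of ∂_2 are all 1, so H_1 ≅ 0.
  H_2: rank ker ∂_2 − rank ∂_3 = (6 − 5) − 0 = 1, and there is no ∂_3, so H_2 ≅ Z.

H_0 = Z,  H_1 = 0,  H_2 = Z.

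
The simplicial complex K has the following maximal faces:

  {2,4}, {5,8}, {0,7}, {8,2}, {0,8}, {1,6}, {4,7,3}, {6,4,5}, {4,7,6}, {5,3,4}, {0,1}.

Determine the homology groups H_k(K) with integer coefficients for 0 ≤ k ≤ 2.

H_0 ≅ Z,  H_1 ≅ Z^3,  H_2 = 0.

K has 9 vertices, 15 edges, 4 triangles.
rank ∂_0 = 0, rank ∂_1 = 8 ⇒ b_0 = 9 − 0 − 8 = 1; all invariant factors of ∂_1 are 1 so no torsion. So H_0 = Z.
rank ∂_1 = 8, rank ∂_2 = 4 ⇒ b_1 = 15 − 8 − 4 = 3; all invariant factors of ∂_2 are 1 so no torsion. So H_1 = Z^3.
rank ∂_2 = 4, rank ∂_3 = 0 ⇒ b_2 = 4 − 4 − 0 = 0. So H_2 = 0.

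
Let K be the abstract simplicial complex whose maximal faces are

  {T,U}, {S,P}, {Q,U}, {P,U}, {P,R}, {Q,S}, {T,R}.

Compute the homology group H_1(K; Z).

H_1 = Z^2.

Order the vertices as P < Q < R < S < T < U. Listing each simplex with vertices in this order, K has dimension 1 with simplices:

  0-simplices (6): P, Q, R, S, T, U
  1-simplices (7): PR, PS, PU, QS, QU, RT, TU

so the chain groups are C_0 ≅ Z^6, C_1 ≅ Z^7.

∂_1: C_1 → C_0 is given by ∂[p,q] = [q] − [p]. For instance
  ∂QS = S − Q.
As a 6×7 matrix over Z this has rank 5, with invariant factors (1,1,1,1,1).

Now H_k = ker ∂_k / im ∂_{k+1}, so:

  H_1: rank ker ∂_1 − rank ∂_2 = (7 − 5) − 0 = 2, and there is no ∂_2, so H_1 = Z^2.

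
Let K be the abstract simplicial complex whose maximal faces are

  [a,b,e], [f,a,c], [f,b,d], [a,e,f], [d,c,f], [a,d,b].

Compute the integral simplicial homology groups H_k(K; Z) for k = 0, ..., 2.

We work with the vertex ordering a < b < c < d < e < f. The simplices of K, each written with vertices in increasing order, are:

  0-simplices (6): a, b, c, d, e, f
  1-simplices (12): ab, ac, ad, ae, af, bd, be, bf, cd, cf, df, ef
  2-simplices (6): abd, abe, acf, aef, bdf, cdf

Hence C_0 ≅ Z^6, C_1 ≅ Z^12, C_2 ≅ Z^6.

The boundary map ∂_1: C_1 → C_0 is given by ∂[p,q] = [q] − [p]. For instance
  ∂cf = f − c.
The 6×12 boundary matrix has rank 5 and Smith normal form diag(1,1,1,1,1).

The boundary map ∂_2: C_2 → C_1 sends each 2-simplex [p,q,r] to [q,r] − [p,r] + [p,q]. For instance
  ∂abd = bd − ad + ab,
  ∂cdf = df − cf + cd.
This gives a 12×6 integer matrix of rank 6; reducing to Smith normal form yields diagonal entries (1,1,1,1,1,1).

Reading off H_k = ker ∂_k / im ∂_{k+1}:

  H_0: rank C_0 − rank ∂_1 = 6 − 5 = 1, and the invariant factors of ∂_1 are all 1, so H_0 = Z.
  H_1: rank ker ∂_1 − rank ∂_2 = (12 − 5) − 6 = 1, and the invariant factors of ∂_2 are all 1, so H_1 = Z.
  H_2: rank ker ∂_2 − rank ∂_3 = (6 − 6) − 0 = 0, and there is no ∂_3, so H_2 = 0.

As a check, the Euler characteristic is 6 − 12 + 6 = 0, which agrees with 1 − 1 + 0 = 0.

H_0 = Z,  H_1 = Z,  H_2 = 0.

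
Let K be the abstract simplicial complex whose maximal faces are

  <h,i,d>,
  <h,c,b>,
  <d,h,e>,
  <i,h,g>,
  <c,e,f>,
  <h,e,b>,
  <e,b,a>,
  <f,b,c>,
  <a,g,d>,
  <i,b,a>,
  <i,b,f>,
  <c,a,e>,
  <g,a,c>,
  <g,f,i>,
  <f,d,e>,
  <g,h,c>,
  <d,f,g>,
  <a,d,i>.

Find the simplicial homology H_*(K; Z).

Order the vertices as a < b < c < d < e < f < g < h < i. Listing each simplex with vertices in this order, K has dimension 2 with simplices:

  0-simplices (9): a, b, c, d, e, f, g, h, i
  1-simplices (27): ab, ac, ad, ae, ag, ai, bc, be, bf, bh, bi, ce, cf, cg, ch, de, df, dg, dh, di, ef, eh, fg, fi, gh, gi, hi
  2-simplices (18): abe, abi, ace, acg, adg, adi, bcf, bch, beh, bfi, cef, cgh, def, deh, dfg, dhi, fgi, ghi

so the chain groups are C_0 ≅ Z^9, C_1 ≅ Z^27, C_2 ≅ Z^18.

The boundary map ∂_1: C_1 → C_0 is given by ∂[p,q] = [q] − [p]. For instance
  ∂ef = f − e.
This gives a 9×27 integer matrix of rank 8; reducing to Smith normal form yields diagonal entries (1,1,1,1,1,1,1,1).

The boundary map ∂_2: C_2 → C_1 sends each 2-simplex [p,q,r] to [q,r] − [p,r] + [p,q]. For instance
  ∂cgh = gh − ch + cg,
  ∂bcf = cf − bf + bc.
As a 27×18 matrix over Z this has rank 18, with invariant factors (1,1,1,1,1,1,1,1,1,1,1,1,1,1,1,1,1,2).

Now H_k = ker ∂_k / im ∂_{k+1}, so:

  H_0: rank C_0 − rank ∂_1 = 9 − 8 = 1, and the invariant factors of ∂_1 are all 1, so H_0 = Z.
  H_1: rank ker ∂_1 − rank ∂_2 = (27 − 8) − 18 = 1, and ∂_2 has invariant factor 2 > 1, so H_1 = Z ⊕ Z/2Z.
  H_2: rank ker ∂_2 − rank ∂_3 = (18 − 18) − 0 = 0, and there is no ∂_3, so H_2 = 0.

H_0 ≅ Z,  H_1 ≅ Z ⊕ Z/2Z,  H_2 = 0.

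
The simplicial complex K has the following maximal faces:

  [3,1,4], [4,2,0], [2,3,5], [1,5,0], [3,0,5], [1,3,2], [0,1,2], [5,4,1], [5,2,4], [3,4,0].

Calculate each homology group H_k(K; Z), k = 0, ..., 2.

H_0 = Z,  H_1 = Z/2,  H_2 = 0.

We work with the vertex ordering 0 < 1 < 2 < 3 < 4 < 5. The simplices of K, each written with vertices in increasing order, are:

  0-simplices (6): [0], [1], [2], [3], [4], [5]
  1-simplices (15): [0,1], [0,2], [0,3], [0,4], [0,5], [1,2], [1,3], [1,4], [1,5], [2,3], [2,4], [2,5], [3,4], [3,5], [4,5]
  2-simplices (10): [0,1,2], [0,1,5], [0,2,4], [0,3,4], [0,3,5], [1,2,3], [1,3,4], [1,4,5], [2,3,5], [2,4,5]

so the chain groups are C_0 ≅ Z^6, C_1 ≅ Z^15, C_2 ≅ Z^10.

Boundary ∂_1: C_1 → C_0 sends each edge [p,q] (with p < q) to q − p.
The 6×15 boundary matrix has rank 5 and Smith normal form diag(1,1,1,1,1).

The boundary map ∂_2: C_2 → C_1 sends each 2-simplex [p,q,r] to [q,r] − [p,r] + [p,q]. For instance
  ∂[0,3,5] = [3,5] − [0,5] + [0,3],
  ∂[0,1,2] = [1,2] − [0,2] + [0,1].
This gives a 15×10 integer matrix of rank 10; reducing to Smith normal form yields diagonal entries (1,1,1,1,1,1,1,1,1,2).

Now H_k = ker ∂_k / im ∂_{k+1}, so:

  H_0: rank C_0 − rank ∂_1 = 6 − 5 = 1, and the invariant factors of ∂_1 are all 1, so H_0 = Z.
  H_1: rank ker ∂_1 − rank ∂_2 = (15 − 5) − 10 = 0, and ∂_2 has invariant factor 2 > 1, so H_1 = Z/2.
  H_2: rank ker ∂_2 − rank ∂_3 = (10 − 10) − 0 = 0, and there is no ∂_3, so H_2 = 0.

(K is a triangulation of the real projective plane RP^2.)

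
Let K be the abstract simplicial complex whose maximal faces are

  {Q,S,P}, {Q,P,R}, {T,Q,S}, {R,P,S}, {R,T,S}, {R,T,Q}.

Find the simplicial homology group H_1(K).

We work with the vertex ordering P < Q < R < S < T. The simplices of K, each written with vertices in increasing order, are:

  0-simplices (5): P, Q, R, S, T
  1-simplices (9): PQ, PR, PS, QR, QS, QT, RS, RT, ST
  2-simplices (6): PQR, PQS, PRS, QRT, QST, RST

Hence C_0 ≅ Z^5, C_1 ≅ Z^9, C_2 ≅ Z^6.

Boundary ∂_1: C_1 → C_0 maps an edge to its endpoints' difference, ∂[p,q] = q − p. For instance
  ∂QR = R − Q.
The resulting 5×9 matrix has rank 4, and its Smith normal form has invariant factors (1,1,1,1).

Boundary ∂_2: C_2 → C_1 acts by ∂[p,q,r] = [q,r] − [p,r] + [p,q]. For instance
  ∂PQR = QR − PR + PQ,
  ∂PRS = RS − PS + PR.
The resulting 9×6 matrix has rank 5, and its Smith normal form has invariant factors (1,1,1,1,1).

Reading off H_k = ker ∂_k / im ∂_{k+1}:

  H_1: rank ker ∂_1 − rank ∂_2 = (9 − 4) − 5 = 0, and the invariant factors of ∂_2 are all 1, so H_1 ≅ 0.

H_1 ≅ 0.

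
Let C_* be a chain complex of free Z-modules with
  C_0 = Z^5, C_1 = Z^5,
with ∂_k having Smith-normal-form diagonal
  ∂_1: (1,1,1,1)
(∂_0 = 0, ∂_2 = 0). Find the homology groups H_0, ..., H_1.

H_0: b_0 = 5 − 0 − 4 = 1; torsion from ∂_1 factors > 1: none. So H_0 = Z.
H_1: b_1 = 5 − 4 − 0 = 1; torsion from ∂_2 factors > 1: none. So H_1 = Z.

H_0 = Z,  H_1 = Z.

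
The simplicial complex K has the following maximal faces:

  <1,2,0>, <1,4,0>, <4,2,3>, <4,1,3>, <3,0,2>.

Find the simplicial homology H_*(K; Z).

H_0 = Z,  H_1 = Z,  H_2 = 0.

K has 5 vertices, 10 edges, 5 triangles.
rank ∂_0 = 0, rank ∂_1 = 4 ⇒ b_0 = 5 − 0 − 4 = 1; all invariant factors of ∂_1 are 1 so no torsion. So H_0 = Z.
rank ∂_1 = 4, rank ∂_2 = 5 ⇒ b_1 = 10 − 4 − 5 = 1; all invariant factors of ∂_2 are 1 so no torsion. So H_1 = Z.
rank ∂_2 = 5, rank ∂_3 = 0 ⇒ b_2 = 5 − 5 − 0 = 0. So H_2 = 0.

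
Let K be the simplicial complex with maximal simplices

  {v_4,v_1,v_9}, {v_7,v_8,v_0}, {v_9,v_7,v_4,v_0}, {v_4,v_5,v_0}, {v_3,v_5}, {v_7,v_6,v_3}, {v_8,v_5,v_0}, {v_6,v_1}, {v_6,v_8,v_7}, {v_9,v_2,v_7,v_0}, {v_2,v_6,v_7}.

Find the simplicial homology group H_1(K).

H_1 = Z^2.

Take the total order v_0 < v_1 < v_2 < v_3 < v_4 < v_5 < v_6 < v_7 < v_8 < v_9 on the vertex set. Then K (dimension 3) consists of the simplices:

  0-simplices (10): [v_0], [v_1], [v_2], [v_3], [v_4], [v_5], [v_6], [v_7], [v_8], [v_9]
  1-simplices (23): (23 of them)
  2-simplices (14): (14 of them)
  3-simplices (2): [v_0,v_2,v_7,v_9], [v_0,v_4,v_7,v_9]

so the chain groups are C_0 ≅ Z^10, C_1 ≅ Z^23, C_2 ≅ Z^14, C_3 ≅ Z^2.

∂_1: C_1 → C_0 maps an edge to its endpoints' difference, ∂[p,q] = q − p.
The 10×23 boundary matrix has rank 9 and Smith normal form diag(1,1,1,1,1,1,1,1,1).

The boundary map ∂_2: C_2 → C_1 sends each 2-simplex [p,q,r] to [q,r] − [p,r] + [p,q]. For instance
  ∂[v_0,v_7,v_9] = [v_7,v_9] − [v_0,v_9] + [v_0,v_7],
  ∂[v_2,v_6,v_7] = [v_6,v_7] − [v_2,v_7] + [v_2,v_6].
The resulting 23×14 matrix has rank 12, and its Smith normal form has invariant factors (1,1,1,1,1,1,1,1,1,1,1,1).

∂_3: C_3 → C_2 sends each 3-simplex σ to the alternating sum Σ_i (−1)^i (σ with its i-th vertex removed). For instance
  ∂[v_0,v_2,v_7,v_9] = [v_2,v_7,v_9] − [v_0,v_7,v_9] + [v_0,v_2,v_9] − [v_0,v_2,v_7],
  ∂[v_0,v_4,v_7,v_9] = [v_4,v_7,v_9] − [v_0,v_7,v_9] + [v_0,v_4,v_9] − [v_0,v_4,v_7].
The 14×2 boundary matrix has rank 2 and Smith normal form diag(1,1).

From H_k ≅ ker(∂_k) / im(∂_{k+1}) we obtain:

  H_1: rank ker ∂_1 − rank ∂_2 = (23 − 9) − 12 = 2, and the invariant factors of ∂_2 are all 1, so H_1 = Z^2.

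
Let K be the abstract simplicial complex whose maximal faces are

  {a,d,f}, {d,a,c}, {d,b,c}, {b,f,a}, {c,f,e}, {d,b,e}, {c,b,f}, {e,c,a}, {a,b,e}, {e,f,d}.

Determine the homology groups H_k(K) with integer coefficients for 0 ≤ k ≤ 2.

K has 6 vertices, 15 edges, 10 triangles.
rank ∂_0 = 0, rank ∂_1 = 5 ⇒ b_0 = 6 − 0 − 5 = 1; all invariant factors of ∂_1 are 1 so no torsion. So H_0 = Z.
rank ∂_1 = 5, rank ∂_2 = 10 ⇒ b_1 = 15 − 5 − 10 = 0; ∂_2 has invariant factor(s) [2] giving torsion. So H_1 = Z/2Z.
rank ∂_2 = 10, rank ∂_3 = 0 ⇒ b_2 = 10 − 10 − 0 = 0. So H_2 = 0.

H_0 ≅ Z,  H_1 ≅ Z/2Z,  H_2 = 0.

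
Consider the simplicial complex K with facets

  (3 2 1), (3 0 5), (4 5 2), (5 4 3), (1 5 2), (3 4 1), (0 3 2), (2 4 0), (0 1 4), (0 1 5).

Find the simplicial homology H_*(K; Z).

H_0 ≅ Z,  H_1 ≅ Z/2,  H_2 = 0.

K has 6 vertices, 15 edges, 10 triangles.
rank ∂_0 = 0, rank ∂_1 = 5 ⇒ b_0 = 6 − 0 − 5 = 1; all invariant factors of ∂_1 are 1 so no torsion. So H_0 = Z.
rank ∂_1 = 5, rank ∂_2 = 10 ⇒ b_1 = 15 − 5 − 10 = 0; ∂_2 has invariant factor(s) [2] giving torsion. So H_1 = Z/2.
rank ∂_2 = 10, rank ∂_3 = 0 ⇒ b_2 = 10 − 10 − 0 = 0. So H_2 = 0.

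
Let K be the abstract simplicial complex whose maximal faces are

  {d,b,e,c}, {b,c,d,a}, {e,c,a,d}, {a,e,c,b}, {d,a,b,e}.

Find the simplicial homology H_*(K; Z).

H_0 = Z,  H_1 = 0,  H_2 = 0,  H_3 = Z.

We work with the vertex ordering a < b < c < d < e. The simplices of K, each written with vertices in increasing order, are:

  0-simplices (5): a, b, c, d, e
  1-simplices (10): ab, ac, ad, ae, bc, bd, be, cd, ce, de
  2-simplices (10): abc, abd, abe, acd, ace, ade, bcd, bce, bde, cde
  3-simplices (5): abcd, abce, abde, acde, bcde

so the chain groups are C_0 ≅ Z^5, C_1 ≅ Z^10, C_2 ≅ Z^10, C_3 ≅ Z^5.

∂_1: C_1 → C_0 maps an edge to its endpoints' difference, ∂[p,q] = q − p. For instance
  ∂ce = e − c.
This gives a 5×10 integer matrix of rank 4; reducing to Smith normal form yields diagonal entries (1,1,1,1).

∂_2: C_2 → C_1 maps a triangle to the signed sum of its edges. For instance
  ∂bce = ce − be + bc,
  ∂bcd = cd − bd + bc.
The resulting 10×10 matrix has rank 6, and its Smith normal form has invariant factors (1,1,1,1,1,1).

Boundary ∂_3: C_3 → C_2 sends each 3-simplex σ to the alternating sum Σ_i (−1)^i (σ with its i-th vertex removed). For instance
  ∂bcde = cde − bde + bce − bcd,
  ∂abcd = bcd − acd + abd − abc.
The 10×5 boundary matrix has rank 4 and Smith normal form diag(1,1,1,1).

Reading off H_k = ker ∂_k / im ∂_{k+1}:

  H_0: rank C_0 − rank ∂_1 = 5 − 4 = 1, and the invariant factors of ∂_1 are all 1, so H_0 ≅ Z.
  H_1: rank ker ∂_1 − rank ∂_2 = (10 − 4) − 6 = 0, and the invariant factors of ∂_2 are all 1, so H_1 ≅ 0.
  H_2: rank ker ∂_2 − rank ∂_3 = (10 − 6) − 4 = 0, and the invariant factors of ∂_3 are all 1, so H_2 ≅ 0.
  H_3: rank ker ∂_3 − rank ∂_4 = (5 − 4) − 0 = 1, and there is no ∂_4, so H_3 ≅ Z.

As a check, the Euler characteristic is 5 − 10 + 10 − 5 = 0, which agrees with 1 − 0 + 0 − 1 = 0.
(K is a triangulation of the 3-sphere S^3.)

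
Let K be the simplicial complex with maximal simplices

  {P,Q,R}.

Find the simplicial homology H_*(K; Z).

H_0 ≅ Z,  H_1 = 0,  H_2 = 0.

Order the vertices as P < Q < R. Listing each simplex with vertices in this order, K has dimension 2 with simplices:

  0-simplices (3): P, Q, R
  1-simplices (3): PQ, PR, QR
  2-simplices (1): PQR

giving chain groups C_0 ≅ Z^3, C_1 ≅ Z^3, C_2 ≅ Z^1.

Boundary ∂_1: C_1 → C_0 maps an edge to its endpoints' difference, ∂[p,q] = q − p. For instance
  ∂PR = R − P.
As a 3×3 matrix over Z this has rank 2, with invariant factors (1,1).

Boundary ∂_2: C_2 → C_1 maps a triangle to the signed sum of its edges. For instance
  ∂PQR = QR − PR + PQ.
This gives a 3×1 integer matrix of rank 1; reducing to Smith normal form yields diagonal entries (1).

Reading off H_k = ker ∂_k / im ∂_{k+1}:

  H_0: rank C_0 − rank ∂_1 = 3 − 2 = 1, and the invariant factors of ∂_1 are all 1, so H_0 ≅ Z.
  H_1: rank ker ∂_1 − rank ∂_2 = (3 − 2) − 1 = 0, and the invariant factors of ∂_2 are all 1, so H_1 ≅ 0.
  H_2: rank ker ∂_2 − rank ∂_3 = (1 − 1) − 0 = 0, and there is no ∂_3, so H_2 ≅ 0.

As a check, the Euler characteristic is 3 − 3 + 1 = 1, which agrees with 1 − 0 + 0 = 1.
(K is a triangulation of the 2-simplex.)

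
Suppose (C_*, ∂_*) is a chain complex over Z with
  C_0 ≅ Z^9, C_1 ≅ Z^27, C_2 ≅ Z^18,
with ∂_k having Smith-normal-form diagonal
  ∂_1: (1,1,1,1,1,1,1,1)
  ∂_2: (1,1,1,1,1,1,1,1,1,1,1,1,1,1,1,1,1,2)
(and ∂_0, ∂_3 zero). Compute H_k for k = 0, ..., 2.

H_0 = Z,  H_1 = Z ⊕ Z/2Z,  H_2 = 0.

H_0: b_0 = 9 − 0 − 8 = 1; torsion from ∂_1 factors > 1: none. So H_0 = Z.
H_1: b_1 = 27 − 8 − 18 = 1; torsion from ∂_2 factors > 1: [2]. So H_1 = Z ⊕ Z/2Z.
H_2: b_2 = 18 − 18 − 0 = 0; torsion from ∂_3 factors > 1: none. So H_2 = 0.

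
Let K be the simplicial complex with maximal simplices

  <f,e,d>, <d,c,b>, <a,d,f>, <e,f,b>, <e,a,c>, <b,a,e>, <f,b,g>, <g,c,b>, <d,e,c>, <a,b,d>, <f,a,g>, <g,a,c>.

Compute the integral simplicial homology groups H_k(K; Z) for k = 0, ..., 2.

H_0 = Z,  H_1 = Z/2Z,  H_2 = 0.

Fix the vertex order a < b < c < d < e < f < g and write every simplex with vertices in increasing order. Then dim K = 2 and the simplices of K are:

  0-simplices (7): a, b, c, d, e, f, g
  1-simplices (18): ab, ac, ad, ae, af, ag, bc, bd, be, bf, bg, cd, ce, cg, de, df, ef, fg
  2-simplices (12): abd, abe, ace, acg, adf, afg, bcd, bcg, bef, bfg, cde, def

so the chain groups are C_0 ≅ Z^7, C_1 ≅ Z^18, C_2 ≅ Z^12.

∂_1: C_1 → C_0 is given by ∂[p,q] = [q] − [p].
The resulting 7×18 matrix has rank 6, and its Smith normal form has invariant factors (1,1,1,1,1,1).

∂_2: C_2 → C_1 sends each 2-simplex [p,q,r] to [q,r] − [p,r] + [p,q]. For instance
  ∂bef = ef − bf + be,
  ∂cde = de − ce + cd.
The resulting 18×12 matrix has rank 12, and its Smith normal form has invariant factors (1,1,1,1,1,1,1,1,1,1,1,2).

From H_k ≅ ker(∂_k) / im(∂_{k+1}) we obtain:

  H_0: rank C_0 − rank ∂_1 = 7 − 6 = 1, and the invariant factors of ∂_1 are all 1, so H_0 = Z.
  H_1: rank ker ∂_1 − rank ∂_2 = (18 − 6) − 12 = 0, and ∂_2 has invariant factor 2 > 1, so H_1 = Z/2Z.
  H_2: rank ker ∂_2 − rank ∂_3 = (12 − 12) − 0 = 0, and there is no ∂_3, so H_2 = 0.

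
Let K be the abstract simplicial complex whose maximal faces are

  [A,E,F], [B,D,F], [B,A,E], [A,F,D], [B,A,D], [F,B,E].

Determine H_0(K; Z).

Take the total order A < B < D < E < F on the vertex set. Then K (dimension 2) consists of the simplices:

  0-simplices (5): A, B, D, E, F
  1-simplices (9): AB, AD, AE, AF, BD, BE, BF, DF, EF
  2-simplices (6): ABD, ABE, ADF, AEF, BDF, BEF

giving chain groups C_0 ≅ Z^5, C_1 ≅ Z^9, C_2 ≅ Z^6.

Boundary ∂_1: C_1 → C_0 is given by ∂[p,q] = [q] − [p]. For instance
  ∂BF = F − B.
The 5×9 boundary matrix has rank 4 and Smith normal form diag(1,1,1,1).

The boundary map ∂_2: C_2 → C_1 maps a triangle to the signed sum of its edges. For instance
  ∂ADF = DF − AF + AD,
  ∂BEF = EF − BF + BE.
The resulting 9×6 matrix has rank 5, and its Smith normal form has invariant factors (1,1,1,1,1).

From H_k ≅ ker(∂_k) / im(∂_{k+1}) we obtain:

  H_0: rank C_0 − rank ∂_1 = 5 − 4 = 1, and the invariant factors of ∂_1 are all 1, so H_0 ≅ Z.

(K is a triangulation of the 2-sphere S^2.)

H_0 ≅ Z.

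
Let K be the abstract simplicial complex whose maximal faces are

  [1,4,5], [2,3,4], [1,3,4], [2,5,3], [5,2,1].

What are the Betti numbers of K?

Take the total order 1 < 2 < 3 < 4 < 5 on the vertex set. Then K (dimension 2) consists of the simplices:

  0-simplices (5): [1], [2], [3], [4], [5]
  1-simplices (10): [1,2], [1,3], [1,4], [1,5], [2,3], [2,4], [2,5], [3,4], [3,5], [4,5]
  2-simplices (5): [1,2,5], [1,3,4], [1,4,5], [2,3,4], [2,3,5]

so the chain groups are C_0 ≅ Z^5, C_1 ≅ Z^10, C_2 ≅ Z^5.

∂_1: C_1 → C_0 maps an edge to its endpoints' difference, ∂[p,q] = q − p. For instance
  ∂[1,5] = [5] − [1].
The 5×10 boundary matrix has rank 4 and Smith normal form diag(1,1,1,1).

∂_2: C_2 → C_1 maps a triangle to the signed sum of its edges. For instance
  ∂[1,4,5] = [4,5] − [1,5] + [1,4],
  ∂[1,2,5] = [2,5] − [1,5] + [1,2].
The resulting 10×5 matrix has rank 5, and its Smith normal form has invariant factors (1,1,1,1,1).

Computing H_k = (kernel of ∂_k) / (image of ∂_{k+1}):

  H_0: rank C_0 − rank ∂_1 = 5 − 4 = 1, and the invariant factors of ∂_1 are all 1, so H_0 = Z.
  H_1: rank ker ∂_1 − rank ∂_2 = (10 − 4) − 5 = 1, and the invariant factors of ∂_2 are all 1, so H_1 = Z.
  H_2: rank ker ∂_2 − rank ∂_3 = (5 − 5) − 0 = 0, and there is no ∂_3, so H_2 = 0.

Hence the Betti numbers are b_0 = 1, b_1 = 1, b_2 = 0.

b_0 = 1, b_1 = 1, b_2 = 0.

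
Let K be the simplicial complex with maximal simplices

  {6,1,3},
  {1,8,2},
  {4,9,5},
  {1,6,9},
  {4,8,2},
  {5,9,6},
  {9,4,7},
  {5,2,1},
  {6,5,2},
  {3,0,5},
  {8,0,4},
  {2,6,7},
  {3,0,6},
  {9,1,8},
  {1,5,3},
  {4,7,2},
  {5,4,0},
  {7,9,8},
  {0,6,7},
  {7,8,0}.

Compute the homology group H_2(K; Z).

H_2 = 0.

Take the total order 0 < 1 < 2 < 3 < 4 < 5 < 6 < 7 < 8 < 9 on the vertex set. Then K (dimension 2) consists of the simplices:

  0-simplices (10): [0], [1], [2], [3], [4], [5], [6], [7], [8], [9]
  1-simplices (30): (30 of them)
  2-simplices (20): (20 of them)

Hence C_0 ≅ Z^10, C_1 ≅ Z^30, C_2 ≅ Z^20.

Boundary ∂_1: C_1 → C_0 sends each edge [p,q] (with p < q) to q − p.
The 10×30 boundary matrix has rank 9 and Smith normal form diag(1,1,1,1,1,1,1,1,1).

Boundary ∂_2: C_2 → C_1 maps a triangle to the signed sum of its edges. For instance
  ∂[0,4,8] = [4,8] − [0,8] + [0,4],
  ∂[1,3,6] = [3,6] − [1,6] + [1,3].
As a 30×20 matrix over Z this has rank 20, with invariant factors (1,1,1,1,1,1,1,1,1,1,1,1,1,1,1,1,1,1,1,2).

Reading off H_k = ker ∂_k / im ∂_{k+1}:

  H_2: rank ker ∂_2 − rank ∂_3 = (20 − 20) − 0 = 0, and there is no ∂_3, so H_2 = 0.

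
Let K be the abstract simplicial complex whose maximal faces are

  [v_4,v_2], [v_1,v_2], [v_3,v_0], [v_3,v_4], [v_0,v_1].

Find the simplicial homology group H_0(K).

Take the total order v_0 < v_1 < v_2 < v_3 < v_4 on the vertex set. Then K (dimension 1) consists of the simplices:

  0-simplices (5): [v_0], [v_1], [v_2], [v_3], [v_4]
  1-simplices (5): [v_0,v_1], [v_0,v_3], [v_1,v_2], [v_2,v_4], [v_3,v_4]

so the chain groups are C_0 ≅ Z^5, C_1 ≅ Z^5.

Boundary ∂_1: C_1 → C_0 maps an edge to its endpoints' difference, ∂[p,q] = q − p. For instance
  ∂[v_0,v_1] = [v_1] − [v_0].
This gives a 5×5 integer matrix of rank 4; reducing to Smith normal form yields diagonal entries (1,1,1,1).

Reading off H_k = ker ∂_k / im ∂_{k+1}:

  H_0: rank C_0 − rank ∂_1 = 5 − 4 = 1, and the invariant factors of ∂_1 are all 1, so H_0 = Z.

H_0 ≅ Z.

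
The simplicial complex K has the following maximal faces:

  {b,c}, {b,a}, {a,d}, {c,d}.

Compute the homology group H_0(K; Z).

H_0 = Z.

K has 4 vertices, 4 edges.
rank ∂_0 = 0, rank ∂_1 = 3 ⇒ b_0 = 4 − 0 − 3 = 1; all invariant factors of ∂_1 are 1 so no torsion. So H_0 ≅ Z.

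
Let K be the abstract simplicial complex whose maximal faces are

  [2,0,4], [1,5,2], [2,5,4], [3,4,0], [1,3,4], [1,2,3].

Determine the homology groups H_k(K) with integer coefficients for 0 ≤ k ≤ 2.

Fix the vertex order 0 < 1 < 2 < 3 < 4 < 5 and write every simplex with vertices in increasing order. Then dim K = 2 and the simplices of K are:

  0-simplices (6): [0], [1], [2], [3], [4], [5]
  1-simplices (12): [0,2], [0,3], [0,4], [1,2], [1,3], [1,4], [1,5], [2,3], [2,4], [2,5], [3,4], [4,5]
  2-simplices (6): [0,2,4], [0,3,4], [1,2,3], [1,2,5], [1,3,4], [2,4,5]

so the chain groups are C_0 ≅ Z^6, C_1 ≅ Z^12, C_2 ≅ Z^6.

Boundary ∂_1: C_1 → C_0 maps an edge to its endpoints' difference, ∂[p,q] = q − p. For instance
  ∂[1,5] = [5] − [1].
The resulting 6×12 matrix has rank 5, and its Smith normal form has invariant factors (1,1,1,1,1).

The boundary map ∂_2: C_2 → C_1 sends each 2-simplex [p,q,r] to [q,r] − [p,r] + [p,q]. For instance
  ∂[1,2,3] = [2,3] − [1,3] + [1,2],
  ∂[1,2,5] = [2,5] − [1,5] + [1,2].
This gives a 12×6 integer matrix of rank 6; reducing to Smith normal form yields diagonal entries (1,1,1,1,1,1).

Computing H_k = (kernel of ∂_k) / (image of ∂_{k+1}):

  H_0: rank C_0 − rank ∂_1 = 6 − 5 = 1, and the invariant factors of ∂_1 are all 1, so H_0 = Z.
  H_1: rank ker ∂_1 − rank ∂_2 = (12 − 5) − 6 = 1, and the invariant factors of ∂_2 are all 1, so H_1 = Z.
  H_2: rank ker ∂_2 − rank ∂_3 = (6 − 6) − 0 = 0, and there is no ∂_3, so H_2 = 0.

As a check, the Euler characteristic is 6 − 12 + 6 = 0, which agrees with 1 − 1 + 0 = 0.
(K is a triangulation of the cylinder S^1 x I.)

H_0 ≅ Z,  H_1 ≅ Z,  H_2 = 0.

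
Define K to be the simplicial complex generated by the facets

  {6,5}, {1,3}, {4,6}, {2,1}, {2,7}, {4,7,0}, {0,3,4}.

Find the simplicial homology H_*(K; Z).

Order the vertices as 0 < 1 < 2 < 3 < 4 < 5 < 6 < 7. Listing each simplex with vertices in this order, K has dimension 2 with simplices:

  0-simplices (8): [0], [1], [2], [3], [4], [5], [6], [7]
  1-simplices (10): [0,3], [0,4], [0,7], [1,2], [1,3], [2,7], [3,4], [4,6], [4,7], [5,6]
  2-simplices (2): [0,3,4], [0,4,7]

so the chain groups are C_0 ≅ Z^8, C_1 ≅ Z^10, C_2 ≅ Z^2.

The boundary map ∂_1: C_1 → C_0 is given by ∂[p,q] = [q] − [p].
The 8×10 boundary matrix has rank 7 and Smith normal form diag(1,1,1,1,1,1,1).

Boundary ∂_2: C_2 → C_1 acts by ∂[p,q,r] = [q,r] − [p,r] + [p,q]. For instance
  ∂[0,4,7] = [4,7] − [0,7] + [0,4],
  ∂[0,3,4] = [3,4] − [0,4] + [0,3].
This gives a 10×2 integer matrix of rank 2; reducing to Smith normal form yields diagonal entries (1,1).

Now H_k = ker ∂_k / im ∂_{k+1}, so:

  H_0: rank C_0 − rank ∂_1 = 8 − 7 = 1, and the invariant factors of ∂_1 are all 1, so H_0 = Z.
  H_1: rank ker ∂_1 − rank ∂_2 = (10 − 7) − 2 = 1, and the invariant factors of ∂_2 are all 1, so H_1 = Z.
  H_2: rank ker ∂_2 − rank ∂_3 = (2 − 2) − 0 = 0, and there is no ∂_3, so H_2 = 0.

H_0 = Z,  H_1 = Z,  H_2 = 0.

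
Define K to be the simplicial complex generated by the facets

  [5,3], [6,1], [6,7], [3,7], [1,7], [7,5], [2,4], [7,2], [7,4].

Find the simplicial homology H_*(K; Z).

H_0 = Z,  H_1 = Z^3.

Take the total order 1 < 2 < 3 < 4 < 5 < 6 < 7 on the vertex set. Then K (dimension 1) consists of the simplices:

  0-simplices (7): [1], [2], [3], [4], [5], [6], [7]
  1-simplices (9): [1,6], [1,7], [2,4], [2,7], [3,5], [3,7], [4,7], [5,7], [6,7]

so the chain groups are C_0 ≅ Z^7, C_1 ≅ Z^9.

∂_1: C_1 → C_0 maps an edge to its endpoints' difference, ∂[p,q] = q − p.
The 7×9 boundary matrix has rank 6 and Smith normal form diag(1,1,1,1,1,1).

Now H_k = ker ∂_k / im ∂_{k+1}, so:

  H_0: rank C_0 − rank ∂_1 = 7 − 6 = 1, and the invariant factors of ∂_1 are all 1, so H_0 = Z.
  H_1: rank ker ∂_1 − rank ∂_2 = (9 − 6) − 0 = 3, and there is no ∂_2, so H_1 = Z^3.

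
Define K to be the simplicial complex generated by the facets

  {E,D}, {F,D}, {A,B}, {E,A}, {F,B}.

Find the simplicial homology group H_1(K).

H_1 ≅ Z.

Fix the vertex order A < B < D < E < F and write every simplex with vertices in increasing order. Then dim K = 1 and the simplices of K are:

  0-simplices (5): A, B, D, E, F
  1-simplices (5): AB, AE, BF, DE, DF

Hence C_0 ≅ Z^5, C_1 ≅ Z^5.

The boundary map ∂_1: C_1 → C_0 maps an edge to its endpoints' difference, ∂[p,q] = q − p. For instance
  ∂BF = F − B.
The 5×5 boundary matrix has rank 4 and Smith normal form diag(1,1,1,1).

Reading off H_k = ker ∂_k / im ∂_{k+1}:

  H_1: rank ker ∂_1 − rank ∂_2 = (5 − 4) − 0 = 1, and there is no ∂_2, so H_1 = Z.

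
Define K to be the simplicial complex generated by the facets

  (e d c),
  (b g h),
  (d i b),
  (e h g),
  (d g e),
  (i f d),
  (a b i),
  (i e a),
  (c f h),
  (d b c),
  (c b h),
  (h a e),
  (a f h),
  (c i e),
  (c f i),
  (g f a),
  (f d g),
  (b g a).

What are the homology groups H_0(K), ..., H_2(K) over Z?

H_0 ≅ Z,  H_1 ≅ Z ⊕ Z_2,  H_2 = 0.

Fix the vertex order a < b < c < d < e < f < g < h < i and write every simplex with vertices in increasing order. Then dim K = 2 and the simplices of K are:

  0-simplices (9): a, b, c, d, e, f, g, h, i
  1-simplices (27): ab, ae, af, ag, ah, ai, bc, bd, bg, bh, bi, cd, ce, cf, ch, ci, de, df, dg, di, eg, eh, ei, fg, fh, fi, gh
  2-simplices (18): abg, abi, aeh, aei, afg, afh, bcd, bch, bdi, bgh, cde, cei, cfh, cfi, deg, dfg, dfi, egh

so the chain groups are C_0 ≅ Z^9, C_1 ≅ Z^27, C_2 ≅ Z^18.

∂_1: C_1 → C_0 maps an edge to its endpoints' difference, ∂[p,q] = q − p. For instance
  ∂bd = d − b.
The 9×27 boundary matrix has rank 8 and Smith normal form diag(1,1,1,1,1,1,1,1).

Boundary ∂_2: C_2 → C_1 acts by ∂[p,q,r] = [q,r] − [p,r] + [p,q]. For instance
  ∂cei = ei − ci + ce,
  ∂afh = fh − ah + af.
The 27×18 boundary matrix has rank 18 and Smith normal form diag(1,1,1,1,1,1,1,1,1,1,1,1,1,1,1,1,1,2).

Reading off H_k = ker ∂_k / im ∂_{k+1}:

  H_0: rank C_0 − rank ∂_1 = 9 − 8 = 1, and the invariant factors of ∂_1 are all 1, so H_0 = Z.
  H_1: rank ker ∂_1 − rank ∂_2 = (27 − 8) − 18 = 1, and ∂_2 has invariant factor 2 > 1, so H_1 = Z ⊕ Z_2.
  H_2: rank ker ∂_2 − rank ∂_3 = (18 − 18) − 0 = 0, and there is no ∂_3, so H_2 = 0.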